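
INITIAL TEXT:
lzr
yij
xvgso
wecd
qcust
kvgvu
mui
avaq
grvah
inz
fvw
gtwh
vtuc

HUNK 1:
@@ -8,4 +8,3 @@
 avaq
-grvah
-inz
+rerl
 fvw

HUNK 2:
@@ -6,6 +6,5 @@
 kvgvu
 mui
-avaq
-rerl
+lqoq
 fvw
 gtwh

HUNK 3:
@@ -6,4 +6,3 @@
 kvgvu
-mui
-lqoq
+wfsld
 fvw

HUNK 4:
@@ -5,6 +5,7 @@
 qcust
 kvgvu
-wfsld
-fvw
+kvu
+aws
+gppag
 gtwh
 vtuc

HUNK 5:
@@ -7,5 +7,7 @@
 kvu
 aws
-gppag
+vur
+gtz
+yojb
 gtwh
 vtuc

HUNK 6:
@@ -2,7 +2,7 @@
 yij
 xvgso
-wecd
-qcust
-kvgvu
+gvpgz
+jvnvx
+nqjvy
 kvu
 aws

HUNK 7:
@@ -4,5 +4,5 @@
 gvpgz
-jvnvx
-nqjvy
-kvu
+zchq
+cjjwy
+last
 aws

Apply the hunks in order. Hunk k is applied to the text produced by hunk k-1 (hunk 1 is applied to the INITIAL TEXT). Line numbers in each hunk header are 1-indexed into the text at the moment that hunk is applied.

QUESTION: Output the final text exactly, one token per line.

Hunk 1: at line 8 remove [grvah,inz] add [rerl] -> 12 lines: lzr yij xvgso wecd qcust kvgvu mui avaq rerl fvw gtwh vtuc
Hunk 2: at line 6 remove [avaq,rerl] add [lqoq] -> 11 lines: lzr yij xvgso wecd qcust kvgvu mui lqoq fvw gtwh vtuc
Hunk 3: at line 6 remove [mui,lqoq] add [wfsld] -> 10 lines: lzr yij xvgso wecd qcust kvgvu wfsld fvw gtwh vtuc
Hunk 4: at line 5 remove [wfsld,fvw] add [kvu,aws,gppag] -> 11 lines: lzr yij xvgso wecd qcust kvgvu kvu aws gppag gtwh vtuc
Hunk 5: at line 7 remove [gppag] add [vur,gtz,yojb] -> 13 lines: lzr yij xvgso wecd qcust kvgvu kvu aws vur gtz yojb gtwh vtuc
Hunk 6: at line 2 remove [wecd,qcust,kvgvu] add [gvpgz,jvnvx,nqjvy] -> 13 lines: lzr yij xvgso gvpgz jvnvx nqjvy kvu aws vur gtz yojb gtwh vtuc
Hunk 7: at line 4 remove [jvnvx,nqjvy,kvu] add [zchq,cjjwy,last] -> 13 lines: lzr yij xvgso gvpgz zchq cjjwy last aws vur gtz yojb gtwh vtuc

Answer: lzr
yij
xvgso
gvpgz
zchq
cjjwy
last
aws
vur
gtz
yojb
gtwh
vtuc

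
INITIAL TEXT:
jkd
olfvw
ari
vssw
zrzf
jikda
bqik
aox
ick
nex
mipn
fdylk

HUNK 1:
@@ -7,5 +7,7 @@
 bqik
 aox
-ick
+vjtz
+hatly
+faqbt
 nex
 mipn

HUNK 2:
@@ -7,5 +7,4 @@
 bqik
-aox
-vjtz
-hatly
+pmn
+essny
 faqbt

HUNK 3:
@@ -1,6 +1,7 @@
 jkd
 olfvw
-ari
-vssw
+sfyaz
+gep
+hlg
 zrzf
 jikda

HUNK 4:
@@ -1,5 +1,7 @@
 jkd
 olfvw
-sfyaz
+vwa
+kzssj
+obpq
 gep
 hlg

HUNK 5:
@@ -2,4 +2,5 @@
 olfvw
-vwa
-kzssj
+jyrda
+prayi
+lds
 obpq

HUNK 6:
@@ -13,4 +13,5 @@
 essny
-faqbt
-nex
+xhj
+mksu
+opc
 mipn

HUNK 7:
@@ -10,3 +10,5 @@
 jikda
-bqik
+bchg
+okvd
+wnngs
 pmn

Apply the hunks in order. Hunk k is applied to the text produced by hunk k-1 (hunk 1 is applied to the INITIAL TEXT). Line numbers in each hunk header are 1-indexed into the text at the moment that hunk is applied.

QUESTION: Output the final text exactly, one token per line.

Hunk 1: at line 7 remove [ick] add [vjtz,hatly,faqbt] -> 14 lines: jkd olfvw ari vssw zrzf jikda bqik aox vjtz hatly faqbt nex mipn fdylk
Hunk 2: at line 7 remove [aox,vjtz,hatly] add [pmn,essny] -> 13 lines: jkd olfvw ari vssw zrzf jikda bqik pmn essny faqbt nex mipn fdylk
Hunk 3: at line 1 remove [ari,vssw] add [sfyaz,gep,hlg] -> 14 lines: jkd olfvw sfyaz gep hlg zrzf jikda bqik pmn essny faqbt nex mipn fdylk
Hunk 4: at line 1 remove [sfyaz] add [vwa,kzssj,obpq] -> 16 lines: jkd olfvw vwa kzssj obpq gep hlg zrzf jikda bqik pmn essny faqbt nex mipn fdylk
Hunk 5: at line 2 remove [vwa,kzssj] add [jyrda,prayi,lds] -> 17 lines: jkd olfvw jyrda prayi lds obpq gep hlg zrzf jikda bqik pmn essny faqbt nex mipn fdylk
Hunk 6: at line 13 remove [faqbt,nex] add [xhj,mksu,opc] -> 18 lines: jkd olfvw jyrda prayi lds obpq gep hlg zrzf jikda bqik pmn essny xhj mksu opc mipn fdylk
Hunk 7: at line 10 remove [bqik] add [bchg,okvd,wnngs] -> 20 lines: jkd olfvw jyrda prayi lds obpq gep hlg zrzf jikda bchg okvd wnngs pmn essny xhj mksu opc mipn fdylk

Answer: jkd
olfvw
jyrda
prayi
lds
obpq
gep
hlg
zrzf
jikda
bchg
okvd
wnngs
pmn
essny
xhj
mksu
opc
mipn
fdylk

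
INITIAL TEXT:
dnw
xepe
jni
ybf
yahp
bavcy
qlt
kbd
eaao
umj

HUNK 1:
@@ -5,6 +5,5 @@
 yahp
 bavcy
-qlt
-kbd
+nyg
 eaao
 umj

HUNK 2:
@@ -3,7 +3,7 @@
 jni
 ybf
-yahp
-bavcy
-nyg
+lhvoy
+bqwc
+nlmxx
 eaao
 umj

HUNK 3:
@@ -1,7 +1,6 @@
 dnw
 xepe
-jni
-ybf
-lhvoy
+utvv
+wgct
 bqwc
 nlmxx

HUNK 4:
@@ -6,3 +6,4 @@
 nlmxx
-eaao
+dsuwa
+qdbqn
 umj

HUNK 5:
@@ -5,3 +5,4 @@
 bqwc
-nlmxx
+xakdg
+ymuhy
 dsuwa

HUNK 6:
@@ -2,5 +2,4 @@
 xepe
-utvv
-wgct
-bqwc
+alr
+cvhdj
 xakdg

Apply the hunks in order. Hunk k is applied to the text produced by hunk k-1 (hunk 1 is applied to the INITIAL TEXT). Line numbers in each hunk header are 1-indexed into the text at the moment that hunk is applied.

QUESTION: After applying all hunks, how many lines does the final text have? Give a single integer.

Answer: 9

Derivation:
Hunk 1: at line 5 remove [qlt,kbd] add [nyg] -> 9 lines: dnw xepe jni ybf yahp bavcy nyg eaao umj
Hunk 2: at line 3 remove [yahp,bavcy,nyg] add [lhvoy,bqwc,nlmxx] -> 9 lines: dnw xepe jni ybf lhvoy bqwc nlmxx eaao umj
Hunk 3: at line 1 remove [jni,ybf,lhvoy] add [utvv,wgct] -> 8 lines: dnw xepe utvv wgct bqwc nlmxx eaao umj
Hunk 4: at line 6 remove [eaao] add [dsuwa,qdbqn] -> 9 lines: dnw xepe utvv wgct bqwc nlmxx dsuwa qdbqn umj
Hunk 5: at line 5 remove [nlmxx] add [xakdg,ymuhy] -> 10 lines: dnw xepe utvv wgct bqwc xakdg ymuhy dsuwa qdbqn umj
Hunk 6: at line 2 remove [utvv,wgct,bqwc] add [alr,cvhdj] -> 9 lines: dnw xepe alr cvhdj xakdg ymuhy dsuwa qdbqn umj
Final line count: 9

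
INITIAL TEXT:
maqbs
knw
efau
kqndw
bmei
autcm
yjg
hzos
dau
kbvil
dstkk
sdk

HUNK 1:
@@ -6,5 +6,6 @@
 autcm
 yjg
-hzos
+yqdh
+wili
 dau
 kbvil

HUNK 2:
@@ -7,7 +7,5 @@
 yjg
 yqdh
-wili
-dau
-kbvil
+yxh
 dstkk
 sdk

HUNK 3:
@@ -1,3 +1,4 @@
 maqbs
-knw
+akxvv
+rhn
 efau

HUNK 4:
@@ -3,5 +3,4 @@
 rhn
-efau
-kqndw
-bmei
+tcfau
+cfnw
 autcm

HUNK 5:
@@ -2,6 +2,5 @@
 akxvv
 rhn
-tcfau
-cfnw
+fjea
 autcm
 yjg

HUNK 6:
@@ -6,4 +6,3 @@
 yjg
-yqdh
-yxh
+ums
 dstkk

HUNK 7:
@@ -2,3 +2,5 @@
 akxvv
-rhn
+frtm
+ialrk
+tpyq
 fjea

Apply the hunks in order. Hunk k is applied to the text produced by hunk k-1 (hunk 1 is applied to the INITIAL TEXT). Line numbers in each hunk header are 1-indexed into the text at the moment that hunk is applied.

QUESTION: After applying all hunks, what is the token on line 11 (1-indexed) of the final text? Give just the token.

Answer: sdk

Derivation:
Hunk 1: at line 6 remove [hzos] add [yqdh,wili] -> 13 lines: maqbs knw efau kqndw bmei autcm yjg yqdh wili dau kbvil dstkk sdk
Hunk 2: at line 7 remove [wili,dau,kbvil] add [yxh] -> 11 lines: maqbs knw efau kqndw bmei autcm yjg yqdh yxh dstkk sdk
Hunk 3: at line 1 remove [knw] add [akxvv,rhn] -> 12 lines: maqbs akxvv rhn efau kqndw bmei autcm yjg yqdh yxh dstkk sdk
Hunk 4: at line 3 remove [efau,kqndw,bmei] add [tcfau,cfnw] -> 11 lines: maqbs akxvv rhn tcfau cfnw autcm yjg yqdh yxh dstkk sdk
Hunk 5: at line 2 remove [tcfau,cfnw] add [fjea] -> 10 lines: maqbs akxvv rhn fjea autcm yjg yqdh yxh dstkk sdk
Hunk 6: at line 6 remove [yqdh,yxh] add [ums] -> 9 lines: maqbs akxvv rhn fjea autcm yjg ums dstkk sdk
Hunk 7: at line 2 remove [rhn] add [frtm,ialrk,tpyq] -> 11 lines: maqbs akxvv frtm ialrk tpyq fjea autcm yjg ums dstkk sdk
Final line 11: sdk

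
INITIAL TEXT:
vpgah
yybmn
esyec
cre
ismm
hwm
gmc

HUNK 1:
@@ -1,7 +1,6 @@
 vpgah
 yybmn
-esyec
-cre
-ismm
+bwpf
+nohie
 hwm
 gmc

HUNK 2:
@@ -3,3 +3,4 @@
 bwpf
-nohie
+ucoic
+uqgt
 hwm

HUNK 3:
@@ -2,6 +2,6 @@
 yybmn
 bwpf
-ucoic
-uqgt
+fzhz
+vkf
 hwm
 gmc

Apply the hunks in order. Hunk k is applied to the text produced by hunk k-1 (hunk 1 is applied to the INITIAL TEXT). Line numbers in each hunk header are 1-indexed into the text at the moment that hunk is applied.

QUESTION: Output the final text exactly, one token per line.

Hunk 1: at line 1 remove [esyec,cre,ismm] add [bwpf,nohie] -> 6 lines: vpgah yybmn bwpf nohie hwm gmc
Hunk 2: at line 3 remove [nohie] add [ucoic,uqgt] -> 7 lines: vpgah yybmn bwpf ucoic uqgt hwm gmc
Hunk 3: at line 2 remove [ucoic,uqgt] add [fzhz,vkf] -> 7 lines: vpgah yybmn bwpf fzhz vkf hwm gmc

Answer: vpgah
yybmn
bwpf
fzhz
vkf
hwm
gmc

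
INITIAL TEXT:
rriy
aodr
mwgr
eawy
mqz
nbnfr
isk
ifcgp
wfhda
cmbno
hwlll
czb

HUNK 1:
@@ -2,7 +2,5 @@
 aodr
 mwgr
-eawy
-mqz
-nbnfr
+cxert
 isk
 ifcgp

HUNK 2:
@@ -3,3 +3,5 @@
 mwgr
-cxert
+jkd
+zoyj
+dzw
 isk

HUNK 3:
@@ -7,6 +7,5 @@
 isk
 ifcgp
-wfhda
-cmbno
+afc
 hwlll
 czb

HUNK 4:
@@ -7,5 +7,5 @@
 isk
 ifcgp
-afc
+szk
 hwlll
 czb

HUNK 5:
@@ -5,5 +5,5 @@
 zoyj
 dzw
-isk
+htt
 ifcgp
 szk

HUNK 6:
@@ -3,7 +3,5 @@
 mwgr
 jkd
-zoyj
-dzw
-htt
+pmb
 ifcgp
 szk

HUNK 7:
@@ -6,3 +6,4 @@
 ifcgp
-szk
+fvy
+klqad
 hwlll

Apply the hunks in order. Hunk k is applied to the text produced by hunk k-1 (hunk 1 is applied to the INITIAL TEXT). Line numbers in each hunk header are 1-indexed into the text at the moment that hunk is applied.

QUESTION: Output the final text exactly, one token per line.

Hunk 1: at line 2 remove [eawy,mqz,nbnfr] add [cxert] -> 10 lines: rriy aodr mwgr cxert isk ifcgp wfhda cmbno hwlll czb
Hunk 2: at line 3 remove [cxert] add [jkd,zoyj,dzw] -> 12 lines: rriy aodr mwgr jkd zoyj dzw isk ifcgp wfhda cmbno hwlll czb
Hunk 3: at line 7 remove [wfhda,cmbno] add [afc] -> 11 lines: rriy aodr mwgr jkd zoyj dzw isk ifcgp afc hwlll czb
Hunk 4: at line 7 remove [afc] add [szk] -> 11 lines: rriy aodr mwgr jkd zoyj dzw isk ifcgp szk hwlll czb
Hunk 5: at line 5 remove [isk] add [htt] -> 11 lines: rriy aodr mwgr jkd zoyj dzw htt ifcgp szk hwlll czb
Hunk 6: at line 3 remove [zoyj,dzw,htt] add [pmb] -> 9 lines: rriy aodr mwgr jkd pmb ifcgp szk hwlll czb
Hunk 7: at line 6 remove [szk] add [fvy,klqad] -> 10 lines: rriy aodr mwgr jkd pmb ifcgp fvy klqad hwlll czb

Answer: rriy
aodr
mwgr
jkd
pmb
ifcgp
fvy
klqad
hwlll
czb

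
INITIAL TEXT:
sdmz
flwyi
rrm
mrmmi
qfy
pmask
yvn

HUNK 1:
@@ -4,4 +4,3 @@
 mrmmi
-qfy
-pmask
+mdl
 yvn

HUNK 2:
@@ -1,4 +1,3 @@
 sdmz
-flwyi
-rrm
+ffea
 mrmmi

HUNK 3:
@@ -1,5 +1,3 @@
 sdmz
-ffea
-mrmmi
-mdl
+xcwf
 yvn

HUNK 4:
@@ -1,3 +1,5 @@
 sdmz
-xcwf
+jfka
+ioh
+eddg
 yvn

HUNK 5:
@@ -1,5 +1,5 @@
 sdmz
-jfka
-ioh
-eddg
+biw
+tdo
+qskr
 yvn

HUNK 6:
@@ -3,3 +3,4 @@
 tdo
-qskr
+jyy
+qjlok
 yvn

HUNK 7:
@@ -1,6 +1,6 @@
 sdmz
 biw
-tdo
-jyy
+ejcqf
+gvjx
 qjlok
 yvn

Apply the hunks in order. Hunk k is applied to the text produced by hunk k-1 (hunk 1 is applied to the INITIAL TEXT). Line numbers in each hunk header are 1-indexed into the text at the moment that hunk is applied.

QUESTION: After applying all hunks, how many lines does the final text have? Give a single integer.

Hunk 1: at line 4 remove [qfy,pmask] add [mdl] -> 6 lines: sdmz flwyi rrm mrmmi mdl yvn
Hunk 2: at line 1 remove [flwyi,rrm] add [ffea] -> 5 lines: sdmz ffea mrmmi mdl yvn
Hunk 3: at line 1 remove [ffea,mrmmi,mdl] add [xcwf] -> 3 lines: sdmz xcwf yvn
Hunk 4: at line 1 remove [xcwf] add [jfka,ioh,eddg] -> 5 lines: sdmz jfka ioh eddg yvn
Hunk 5: at line 1 remove [jfka,ioh,eddg] add [biw,tdo,qskr] -> 5 lines: sdmz biw tdo qskr yvn
Hunk 6: at line 3 remove [qskr] add [jyy,qjlok] -> 6 lines: sdmz biw tdo jyy qjlok yvn
Hunk 7: at line 1 remove [tdo,jyy] add [ejcqf,gvjx] -> 6 lines: sdmz biw ejcqf gvjx qjlok yvn
Final line count: 6

Answer: 6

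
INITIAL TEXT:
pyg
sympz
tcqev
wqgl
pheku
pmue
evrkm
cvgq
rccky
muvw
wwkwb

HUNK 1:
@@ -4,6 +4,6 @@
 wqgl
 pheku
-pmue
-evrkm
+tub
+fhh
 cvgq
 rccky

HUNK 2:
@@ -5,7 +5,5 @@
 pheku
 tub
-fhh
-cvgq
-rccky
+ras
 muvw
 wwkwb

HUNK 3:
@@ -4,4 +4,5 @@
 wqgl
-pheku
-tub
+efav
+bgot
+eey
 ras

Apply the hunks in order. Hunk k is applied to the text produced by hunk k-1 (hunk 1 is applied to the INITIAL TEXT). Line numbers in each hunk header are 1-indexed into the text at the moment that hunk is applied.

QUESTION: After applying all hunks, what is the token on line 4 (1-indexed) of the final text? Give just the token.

Answer: wqgl

Derivation:
Hunk 1: at line 4 remove [pmue,evrkm] add [tub,fhh] -> 11 lines: pyg sympz tcqev wqgl pheku tub fhh cvgq rccky muvw wwkwb
Hunk 2: at line 5 remove [fhh,cvgq,rccky] add [ras] -> 9 lines: pyg sympz tcqev wqgl pheku tub ras muvw wwkwb
Hunk 3: at line 4 remove [pheku,tub] add [efav,bgot,eey] -> 10 lines: pyg sympz tcqev wqgl efav bgot eey ras muvw wwkwb
Final line 4: wqgl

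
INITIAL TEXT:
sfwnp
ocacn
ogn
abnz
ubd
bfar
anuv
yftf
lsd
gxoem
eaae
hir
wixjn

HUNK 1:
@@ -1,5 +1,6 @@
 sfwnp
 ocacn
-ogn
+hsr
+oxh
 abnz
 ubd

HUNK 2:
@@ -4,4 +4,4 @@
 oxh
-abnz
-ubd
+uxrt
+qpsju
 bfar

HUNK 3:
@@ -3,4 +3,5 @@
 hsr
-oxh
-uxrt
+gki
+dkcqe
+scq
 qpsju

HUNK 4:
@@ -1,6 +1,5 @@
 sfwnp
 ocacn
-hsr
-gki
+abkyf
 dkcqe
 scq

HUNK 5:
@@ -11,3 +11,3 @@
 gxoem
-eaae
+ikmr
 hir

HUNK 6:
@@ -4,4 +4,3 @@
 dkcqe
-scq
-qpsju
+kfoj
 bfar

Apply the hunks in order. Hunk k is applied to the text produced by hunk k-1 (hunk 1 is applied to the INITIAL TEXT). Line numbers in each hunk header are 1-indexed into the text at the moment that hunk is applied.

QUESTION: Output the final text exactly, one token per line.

Answer: sfwnp
ocacn
abkyf
dkcqe
kfoj
bfar
anuv
yftf
lsd
gxoem
ikmr
hir
wixjn

Derivation:
Hunk 1: at line 1 remove [ogn] add [hsr,oxh] -> 14 lines: sfwnp ocacn hsr oxh abnz ubd bfar anuv yftf lsd gxoem eaae hir wixjn
Hunk 2: at line 4 remove [abnz,ubd] add [uxrt,qpsju] -> 14 lines: sfwnp ocacn hsr oxh uxrt qpsju bfar anuv yftf lsd gxoem eaae hir wixjn
Hunk 3: at line 3 remove [oxh,uxrt] add [gki,dkcqe,scq] -> 15 lines: sfwnp ocacn hsr gki dkcqe scq qpsju bfar anuv yftf lsd gxoem eaae hir wixjn
Hunk 4: at line 1 remove [hsr,gki] add [abkyf] -> 14 lines: sfwnp ocacn abkyf dkcqe scq qpsju bfar anuv yftf lsd gxoem eaae hir wixjn
Hunk 5: at line 11 remove [eaae] add [ikmr] -> 14 lines: sfwnp ocacn abkyf dkcqe scq qpsju bfar anuv yftf lsd gxoem ikmr hir wixjn
Hunk 6: at line 4 remove [scq,qpsju] add [kfoj] -> 13 lines: sfwnp ocacn abkyf dkcqe kfoj bfar anuv yftf lsd gxoem ikmr hir wixjn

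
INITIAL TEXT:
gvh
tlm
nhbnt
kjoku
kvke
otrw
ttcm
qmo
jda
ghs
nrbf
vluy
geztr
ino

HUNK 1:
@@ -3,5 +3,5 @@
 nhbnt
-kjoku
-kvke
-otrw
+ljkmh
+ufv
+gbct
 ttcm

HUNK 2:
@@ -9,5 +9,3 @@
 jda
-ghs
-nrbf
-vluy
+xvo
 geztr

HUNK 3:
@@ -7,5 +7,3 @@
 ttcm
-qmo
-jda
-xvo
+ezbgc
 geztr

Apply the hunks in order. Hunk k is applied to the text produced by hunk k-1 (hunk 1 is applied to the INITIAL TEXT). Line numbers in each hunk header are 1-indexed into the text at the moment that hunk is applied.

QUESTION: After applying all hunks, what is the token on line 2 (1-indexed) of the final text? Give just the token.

Answer: tlm

Derivation:
Hunk 1: at line 3 remove [kjoku,kvke,otrw] add [ljkmh,ufv,gbct] -> 14 lines: gvh tlm nhbnt ljkmh ufv gbct ttcm qmo jda ghs nrbf vluy geztr ino
Hunk 2: at line 9 remove [ghs,nrbf,vluy] add [xvo] -> 12 lines: gvh tlm nhbnt ljkmh ufv gbct ttcm qmo jda xvo geztr ino
Hunk 3: at line 7 remove [qmo,jda,xvo] add [ezbgc] -> 10 lines: gvh tlm nhbnt ljkmh ufv gbct ttcm ezbgc geztr ino
Final line 2: tlm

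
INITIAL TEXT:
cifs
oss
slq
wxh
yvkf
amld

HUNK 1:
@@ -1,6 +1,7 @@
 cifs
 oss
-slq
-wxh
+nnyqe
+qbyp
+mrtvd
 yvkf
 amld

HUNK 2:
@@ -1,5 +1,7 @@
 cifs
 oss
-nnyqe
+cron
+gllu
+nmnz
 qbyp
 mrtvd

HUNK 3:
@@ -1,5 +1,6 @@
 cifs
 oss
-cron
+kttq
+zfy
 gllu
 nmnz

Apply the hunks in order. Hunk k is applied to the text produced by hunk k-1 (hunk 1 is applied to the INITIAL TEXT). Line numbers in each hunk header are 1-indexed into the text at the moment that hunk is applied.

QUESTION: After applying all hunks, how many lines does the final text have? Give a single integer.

Answer: 10

Derivation:
Hunk 1: at line 1 remove [slq,wxh] add [nnyqe,qbyp,mrtvd] -> 7 lines: cifs oss nnyqe qbyp mrtvd yvkf amld
Hunk 2: at line 1 remove [nnyqe] add [cron,gllu,nmnz] -> 9 lines: cifs oss cron gllu nmnz qbyp mrtvd yvkf amld
Hunk 3: at line 1 remove [cron] add [kttq,zfy] -> 10 lines: cifs oss kttq zfy gllu nmnz qbyp mrtvd yvkf amld
Final line count: 10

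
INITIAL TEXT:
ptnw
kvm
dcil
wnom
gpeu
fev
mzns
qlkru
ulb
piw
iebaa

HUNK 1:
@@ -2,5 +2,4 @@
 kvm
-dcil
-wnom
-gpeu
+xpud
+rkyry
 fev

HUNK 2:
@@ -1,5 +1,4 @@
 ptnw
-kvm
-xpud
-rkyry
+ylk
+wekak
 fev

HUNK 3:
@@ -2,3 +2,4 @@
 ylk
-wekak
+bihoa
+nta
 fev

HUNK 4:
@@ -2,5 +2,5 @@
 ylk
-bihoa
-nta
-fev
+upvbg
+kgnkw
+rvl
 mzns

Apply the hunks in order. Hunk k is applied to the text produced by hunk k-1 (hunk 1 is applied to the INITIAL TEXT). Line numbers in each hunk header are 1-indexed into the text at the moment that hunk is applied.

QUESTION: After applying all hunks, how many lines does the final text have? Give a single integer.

Hunk 1: at line 2 remove [dcil,wnom,gpeu] add [xpud,rkyry] -> 10 lines: ptnw kvm xpud rkyry fev mzns qlkru ulb piw iebaa
Hunk 2: at line 1 remove [kvm,xpud,rkyry] add [ylk,wekak] -> 9 lines: ptnw ylk wekak fev mzns qlkru ulb piw iebaa
Hunk 3: at line 2 remove [wekak] add [bihoa,nta] -> 10 lines: ptnw ylk bihoa nta fev mzns qlkru ulb piw iebaa
Hunk 4: at line 2 remove [bihoa,nta,fev] add [upvbg,kgnkw,rvl] -> 10 lines: ptnw ylk upvbg kgnkw rvl mzns qlkru ulb piw iebaa
Final line count: 10

Answer: 10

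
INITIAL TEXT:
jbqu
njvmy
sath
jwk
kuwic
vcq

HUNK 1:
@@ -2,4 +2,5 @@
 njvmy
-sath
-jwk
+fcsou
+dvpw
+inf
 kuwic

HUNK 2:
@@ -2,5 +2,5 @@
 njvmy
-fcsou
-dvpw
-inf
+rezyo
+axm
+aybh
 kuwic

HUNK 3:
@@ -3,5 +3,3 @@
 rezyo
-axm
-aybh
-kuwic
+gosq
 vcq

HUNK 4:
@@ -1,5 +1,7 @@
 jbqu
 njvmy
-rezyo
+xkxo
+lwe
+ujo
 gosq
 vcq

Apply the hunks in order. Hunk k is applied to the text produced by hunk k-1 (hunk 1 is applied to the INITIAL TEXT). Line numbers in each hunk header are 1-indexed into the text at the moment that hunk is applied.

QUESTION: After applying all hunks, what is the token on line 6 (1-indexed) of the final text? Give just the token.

Hunk 1: at line 2 remove [sath,jwk] add [fcsou,dvpw,inf] -> 7 lines: jbqu njvmy fcsou dvpw inf kuwic vcq
Hunk 2: at line 2 remove [fcsou,dvpw,inf] add [rezyo,axm,aybh] -> 7 lines: jbqu njvmy rezyo axm aybh kuwic vcq
Hunk 3: at line 3 remove [axm,aybh,kuwic] add [gosq] -> 5 lines: jbqu njvmy rezyo gosq vcq
Hunk 4: at line 1 remove [rezyo] add [xkxo,lwe,ujo] -> 7 lines: jbqu njvmy xkxo lwe ujo gosq vcq
Final line 6: gosq

Answer: gosq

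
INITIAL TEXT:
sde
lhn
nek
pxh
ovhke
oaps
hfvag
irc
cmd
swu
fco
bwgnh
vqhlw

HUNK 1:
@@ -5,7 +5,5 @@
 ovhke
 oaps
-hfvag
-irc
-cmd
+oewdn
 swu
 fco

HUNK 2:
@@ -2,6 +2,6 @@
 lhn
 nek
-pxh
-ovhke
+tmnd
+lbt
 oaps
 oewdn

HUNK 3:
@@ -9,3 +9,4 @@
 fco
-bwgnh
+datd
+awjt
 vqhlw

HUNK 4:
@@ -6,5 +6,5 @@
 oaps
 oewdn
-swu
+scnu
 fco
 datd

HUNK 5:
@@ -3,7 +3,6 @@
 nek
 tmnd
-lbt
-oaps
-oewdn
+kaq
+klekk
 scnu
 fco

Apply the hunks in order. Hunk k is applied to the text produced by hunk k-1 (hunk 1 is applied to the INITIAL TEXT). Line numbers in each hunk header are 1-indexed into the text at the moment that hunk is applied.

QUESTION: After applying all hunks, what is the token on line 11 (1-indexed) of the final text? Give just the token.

Hunk 1: at line 5 remove [hfvag,irc,cmd] add [oewdn] -> 11 lines: sde lhn nek pxh ovhke oaps oewdn swu fco bwgnh vqhlw
Hunk 2: at line 2 remove [pxh,ovhke] add [tmnd,lbt] -> 11 lines: sde lhn nek tmnd lbt oaps oewdn swu fco bwgnh vqhlw
Hunk 3: at line 9 remove [bwgnh] add [datd,awjt] -> 12 lines: sde lhn nek tmnd lbt oaps oewdn swu fco datd awjt vqhlw
Hunk 4: at line 6 remove [swu] add [scnu] -> 12 lines: sde lhn nek tmnd lbt oaps oewdn scnu fco datd awjt vqhlw
Hunk 5: at line 3 remove [lbt,oaps,oewdn] add [kaq,klekk] -> 11 lines: sde lhn nek tmnd kaq klekk scnu fco datd awjt vqhlw
Final line 11: vqhlw

Answer: vqhlw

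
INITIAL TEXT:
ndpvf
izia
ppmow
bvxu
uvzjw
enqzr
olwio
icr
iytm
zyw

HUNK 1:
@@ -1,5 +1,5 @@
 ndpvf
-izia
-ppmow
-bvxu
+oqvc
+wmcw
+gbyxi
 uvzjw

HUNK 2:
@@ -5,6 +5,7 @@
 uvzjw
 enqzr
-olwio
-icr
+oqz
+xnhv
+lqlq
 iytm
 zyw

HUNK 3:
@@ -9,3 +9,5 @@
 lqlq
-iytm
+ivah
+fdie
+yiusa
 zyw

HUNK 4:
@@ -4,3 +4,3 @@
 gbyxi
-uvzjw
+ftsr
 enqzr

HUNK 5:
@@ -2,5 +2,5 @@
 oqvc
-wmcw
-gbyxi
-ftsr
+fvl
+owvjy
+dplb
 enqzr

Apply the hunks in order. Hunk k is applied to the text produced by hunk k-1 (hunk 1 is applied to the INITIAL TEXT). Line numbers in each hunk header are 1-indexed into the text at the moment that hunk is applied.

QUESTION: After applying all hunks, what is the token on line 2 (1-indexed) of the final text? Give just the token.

Answer: oqvc

Derivation:
Hunk 1: at line 1 remove [izia,ppmow,bvxu] add [oqvc,wmcw,gbyxi] -> 10 lines: ndpvf oqvc wmcw gbyxi uvzjw enqzr olwio icr iytm zyw
Hunk 2: at line 5 remove [olwio,icr] add [oqz,xnhv,lqlq] -> 11 lines: ndpvf oqvc wmcw gbyxi uvzjw enqzr oqz xnhv lqlq iytm zyw
Hunk 3: at line 9 remove [iytm] add [ivah,fdie,yiusa] -> 13 lines: ndpvf oqvc wmcw gbyxi uvzjw enqzr oqz xnhv lqlq ivah fdie yiusa zyw
Hunk 4: at line 4 remove [uvzjw] add [ftsr] -> 13 lines: ndpvf oqvc wmcw gbyxi ftsr enqzr oqz xnhv lqlq ivah fdie yiusa zyw
Hunk 5: at line 2 remove [wmcw,gbyxi,ftsr] add [fvl,owvjy,dplb] -> 13 lines: ndpvf oqvc fvl owvjy dplb enqzr oqz xnhv lqlq ivah fdie yiusa zyw
Final line 2: oqvc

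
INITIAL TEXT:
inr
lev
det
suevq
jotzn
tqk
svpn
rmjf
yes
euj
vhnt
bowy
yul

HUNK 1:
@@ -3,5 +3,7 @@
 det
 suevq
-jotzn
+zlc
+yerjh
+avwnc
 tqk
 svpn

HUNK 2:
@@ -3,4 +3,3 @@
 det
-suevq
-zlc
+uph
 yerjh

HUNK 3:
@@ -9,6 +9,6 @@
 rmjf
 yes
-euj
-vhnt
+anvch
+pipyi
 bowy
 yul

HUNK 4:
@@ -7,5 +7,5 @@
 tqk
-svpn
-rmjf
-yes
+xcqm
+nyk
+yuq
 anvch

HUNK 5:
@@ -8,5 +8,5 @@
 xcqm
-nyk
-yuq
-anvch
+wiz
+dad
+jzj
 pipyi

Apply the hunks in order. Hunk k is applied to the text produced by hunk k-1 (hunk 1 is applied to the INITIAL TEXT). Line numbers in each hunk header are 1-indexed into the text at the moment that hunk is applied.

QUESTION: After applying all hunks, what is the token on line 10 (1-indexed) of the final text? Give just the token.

Answer: dad

Derivation:
Hunk 1: at line 3 remove [jotzn] add [zlc,yerjh,avwnc] -> 15 lines: inr lev det suevq zlc yerjh avwnc tqk svpn rmjf yes euj vhnt bowy yul
Hunk 2: at line 3 remove [suevq,zlc] add [uph] -> 14 lines: inr lev det uph yerjh avwnc tqk svpn rmjf yes euj vhnt bowy yul
Hunk 3: at line 9 remove [euj,vhnt] add [anvch,pipyi] -> 14 lines: inr lev det uph yerjh avwnc tqk svpn rmjf yes anvch pipyi bowy yul
Hunk 4: at line 7 remove [svpn,rmjf,yes] add [xcqm,nyk,yuq] -> 14 lines: inr lev det uph yerjh avwnc tqk xcqm nyk yuq anvch pipyi bowy yul
Hunk 5: at line 8 remove [nyk,yuq,anvch] add [wiz,dad,jzj] -> 14 lines: inr lev det uph yerjh avwnc tqk xcqm wiz dad jzj pipyi bowy yul
Final line 10: dad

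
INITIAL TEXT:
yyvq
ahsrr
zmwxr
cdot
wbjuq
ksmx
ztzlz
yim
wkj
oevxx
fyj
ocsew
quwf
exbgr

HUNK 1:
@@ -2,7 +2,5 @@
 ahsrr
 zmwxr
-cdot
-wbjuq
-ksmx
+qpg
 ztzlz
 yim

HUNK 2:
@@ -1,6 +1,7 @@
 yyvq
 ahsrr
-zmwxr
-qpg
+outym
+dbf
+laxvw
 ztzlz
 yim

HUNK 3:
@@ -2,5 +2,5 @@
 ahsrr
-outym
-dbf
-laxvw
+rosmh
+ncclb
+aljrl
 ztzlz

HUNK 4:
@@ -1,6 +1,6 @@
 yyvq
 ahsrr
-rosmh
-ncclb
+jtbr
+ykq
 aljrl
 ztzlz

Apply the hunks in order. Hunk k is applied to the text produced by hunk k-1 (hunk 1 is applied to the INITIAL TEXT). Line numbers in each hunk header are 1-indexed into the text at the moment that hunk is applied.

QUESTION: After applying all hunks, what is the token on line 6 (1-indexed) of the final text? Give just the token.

Hunk 1: at line 2 remove [cdot,wbjuq,ksmx] add [qpg] -> 12 lines: yyvq ahsrr zmwxr qpg ztzlz yim wkj oevxx fyj ocsew quwf exbgr
Hunk 2: at line 1 remove [zmwxr,qpg] add [outym,dbf,laxvw] -> 13 lines: yyvq ahsrr outym dbf laxvw ztzlz yim wkj oevxx fyj ocsew quwf exbgr
Hunk 3: at line 2 remove [outym,dbf,laxvw] add [rosmh,ncclb,aljrl] -> 13 lines: yyvq ahsrr rosmh ncclb aljrl ztzlz yim wkj oevxx fyj ocsew quwf exbgr
Hunk 4: at line 1 remove [rosmh,ncclb] add [jtbr,ykq] -> 13 lines: yyvq ahsrr jtbr ykq aljrl ztzlz yim wkj oevxx fyj ocsew quwf exbgr
Final line 6: ztzlz

Answer: ztzlz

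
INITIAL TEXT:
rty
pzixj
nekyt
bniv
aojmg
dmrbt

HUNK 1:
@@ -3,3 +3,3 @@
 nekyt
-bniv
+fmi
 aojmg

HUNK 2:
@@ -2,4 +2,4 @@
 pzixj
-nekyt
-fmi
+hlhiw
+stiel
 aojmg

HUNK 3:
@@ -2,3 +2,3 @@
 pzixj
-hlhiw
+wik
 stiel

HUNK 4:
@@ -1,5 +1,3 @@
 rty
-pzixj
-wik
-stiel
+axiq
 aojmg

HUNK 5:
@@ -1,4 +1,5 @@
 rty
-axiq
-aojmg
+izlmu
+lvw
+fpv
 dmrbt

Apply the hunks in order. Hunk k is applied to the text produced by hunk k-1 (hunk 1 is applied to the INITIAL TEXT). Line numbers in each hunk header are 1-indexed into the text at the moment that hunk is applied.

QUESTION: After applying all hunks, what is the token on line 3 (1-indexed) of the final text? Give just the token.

Hunk 1: at line 3 remove [bniv] add [fmi] -> 6 lines: rty pzixj nekyt fmi aojmg dmrbt
Hunk 2: at line 2 remove [nekyt,fmi] add [hlhiw,stiel] -> 6 lines: rty pzixj hlhiw stiel aojmg dmrbt
Hunk 3: at line 2 remove [hlhiw] add [wik] -> 6 lines: rty pzixj wik stiel aojmg dmrbt
Hunk 4: at line 1 remove [pzixj,wik,stiel] add [axiq] -> 4 lines: rty axiq aojmg dmrbt
Hunk 5: at line 1 remove [axiq,aojmg] add [izlmu,lvw,fpv] -> 5 lines: rty izlmu lvw fpv dmrbt
Final line 3: lvw

Answer: lvw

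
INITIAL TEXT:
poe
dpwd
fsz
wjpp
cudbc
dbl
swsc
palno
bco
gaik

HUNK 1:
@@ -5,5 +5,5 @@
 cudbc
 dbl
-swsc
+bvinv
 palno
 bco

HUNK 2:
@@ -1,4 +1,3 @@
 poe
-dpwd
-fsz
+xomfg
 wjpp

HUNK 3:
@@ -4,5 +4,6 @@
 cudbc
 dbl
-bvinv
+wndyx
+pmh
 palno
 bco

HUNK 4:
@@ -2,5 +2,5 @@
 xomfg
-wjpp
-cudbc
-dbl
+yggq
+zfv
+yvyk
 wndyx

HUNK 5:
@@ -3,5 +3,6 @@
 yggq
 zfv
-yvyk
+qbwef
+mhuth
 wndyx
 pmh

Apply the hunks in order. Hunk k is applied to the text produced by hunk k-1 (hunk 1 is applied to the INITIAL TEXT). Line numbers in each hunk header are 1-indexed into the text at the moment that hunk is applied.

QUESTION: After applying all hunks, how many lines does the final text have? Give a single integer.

Answer: 11

Derivation:
Hunk 1: at line 5 remove [swsc] add [bvinv] -> 10 lines: poe dpwd fsz wjpp cudbc dbl bvinv palno bco gaik
Hunk 2: at line 1 remove [dpwd,fsz] add [xomfg] -> 9 lines: poe xomfg wjpp cudbc dbl bvinv palno bco gaik
Hunk 3: at line 4 remove [bvinv] add [wndyx,pmh] -> 10 lines: poe xomfg wjpp cudbc dbl wndyx pmh palno bco gaik
Hunk 4: at line 2 remove [wjpp,cudbc,dbl] add [yggq,zfv,yvyk] -> 10 lines: poe xomfg yggq zfv yvyk wndyx pmh palno bco gaik
Hunk 5: at line 3 remove [yvyk] add [qbwef,mhuth] -> 11 lines: poe xomfg yggq zfv qbwef mhuth wndyx pmh palno bco gaik
Final line count: 11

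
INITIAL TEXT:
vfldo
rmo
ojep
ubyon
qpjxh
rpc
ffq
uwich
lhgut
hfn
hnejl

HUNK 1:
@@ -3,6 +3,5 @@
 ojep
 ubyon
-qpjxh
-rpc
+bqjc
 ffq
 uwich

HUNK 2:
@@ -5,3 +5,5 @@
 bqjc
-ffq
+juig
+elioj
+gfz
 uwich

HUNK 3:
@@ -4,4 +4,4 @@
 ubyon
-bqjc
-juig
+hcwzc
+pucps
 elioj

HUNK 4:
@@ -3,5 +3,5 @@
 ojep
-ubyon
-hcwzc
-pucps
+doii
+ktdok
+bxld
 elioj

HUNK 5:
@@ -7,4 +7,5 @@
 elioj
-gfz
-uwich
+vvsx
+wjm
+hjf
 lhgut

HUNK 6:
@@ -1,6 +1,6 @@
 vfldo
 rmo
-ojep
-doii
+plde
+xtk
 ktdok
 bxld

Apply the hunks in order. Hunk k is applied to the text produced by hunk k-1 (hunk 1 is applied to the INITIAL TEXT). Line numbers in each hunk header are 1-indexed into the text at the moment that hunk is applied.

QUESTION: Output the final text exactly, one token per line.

Hunk 1: at line 3 remove [qpjxh,rpc] add [bqjc] -> 10 lines: vfldo rmo ojep ubyon bqjc ffq uwich lhgut hfn hnejl
Hunk 2: at line 5 remove [ffq] add [juig,elioj,gfz] -> 12 lines: vfldo rmo ojep ubyon bqjc juig elioj gfz uwich lhgut hfn hnejl
Hunk 3: at line 4 remove [bqjc,juig] add [hcwzc,pucps] -> 12 lines: vfldo rmo ojep ubyon hcwzc pucps elioj gfz uwich lhgut hfn hnejl
Hunk 4: at line 3 remove [ubyon,hcwzc,pucps] add [doii,ktdok,bxld] -> 12 lines: vfldo rmo ojep doii ktdok bxld elioj gfz uwich lhgut hfn hnejl
Hunk 5: at line 7 remove [gfz,uwich] add [vvsx,wjm,hjf] -> 13 lines: vfldo rmo ojep doii ktdok bxld elioj vvsx wjm hjf lhgut hfn hnejl
Hunk 6: at line 1 remove [ojep,doii] add [plde,xtk] -> 13 lines: vfldo rmo plde xtk ktdok bxld elioj vvsx wjm hjf lhgut hfn hnejl

Answer: vfldo
rmo
plde
xtk
ktdok
bxld
elioj
vvsx
wjm
hjf
lhgut
hfn
hnejl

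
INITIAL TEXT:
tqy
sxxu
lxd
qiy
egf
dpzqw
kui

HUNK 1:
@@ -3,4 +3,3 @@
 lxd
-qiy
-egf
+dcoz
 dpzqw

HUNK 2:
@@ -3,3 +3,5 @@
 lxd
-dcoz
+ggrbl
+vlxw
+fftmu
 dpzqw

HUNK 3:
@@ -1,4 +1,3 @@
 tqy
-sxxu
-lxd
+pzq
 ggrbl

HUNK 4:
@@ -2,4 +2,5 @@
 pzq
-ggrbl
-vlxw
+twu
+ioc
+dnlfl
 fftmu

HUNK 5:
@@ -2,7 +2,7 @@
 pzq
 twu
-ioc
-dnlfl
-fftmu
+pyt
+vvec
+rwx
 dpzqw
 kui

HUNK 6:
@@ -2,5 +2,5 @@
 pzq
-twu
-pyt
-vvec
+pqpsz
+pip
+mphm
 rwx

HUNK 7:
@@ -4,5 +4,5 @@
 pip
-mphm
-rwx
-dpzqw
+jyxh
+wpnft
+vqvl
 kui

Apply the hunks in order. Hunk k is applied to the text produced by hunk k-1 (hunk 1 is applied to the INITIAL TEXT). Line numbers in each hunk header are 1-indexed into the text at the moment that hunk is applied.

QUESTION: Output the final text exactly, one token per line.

Hunk 1: at line 3 remove [qiy,egf] add [dcoz] -> 6 lines: tqy sxxu lxd dcoz dpzqw kui
Hunk 2: at line 3 remove [dcoz] add [ggrbl,vlxw,fftmu] -> 8 lines: tqy sxxu lxd ggrbl vlxw fftmu dpzqw kui
Hunk 3: at line 1 remove [sxxu,lxd] add [pzq] -> 7 lines: tqy pzq ggrbl vlxw fftmu dpzqw kui
Hunk 4: at line 2 remove [ggrbl,vlxw] add [twu,ioc,dnlfl] -> 8 lines: tqy pzq twu ioc dnlfl fftmu dpzqw kui
Hunk 5: at line 2 remove [ioc,dnlfl,fftmu] add [pyt,vvec,rwx] -> 8 lines: tqy pzq twu pyt vvec rwx dpzqw kui
Hunk 6: at line 2 remove [twu,pyt,vvec] add [pqpsz,pip,mphm] -> 8 lines: tqy pzq pqpsz pip mphm rwx dpzqw kui
Hunk 7: at line 4 remove [mphm,rwx,dpzqw] add [jyxh,wpnft,vqvl] -> 8 lines: tqy pzq pqpsz pip jyxh wpnft vqvl kui

Answer: tqy
pzq
pqpsz
pip
jyxh
wpnft
vqvl
kui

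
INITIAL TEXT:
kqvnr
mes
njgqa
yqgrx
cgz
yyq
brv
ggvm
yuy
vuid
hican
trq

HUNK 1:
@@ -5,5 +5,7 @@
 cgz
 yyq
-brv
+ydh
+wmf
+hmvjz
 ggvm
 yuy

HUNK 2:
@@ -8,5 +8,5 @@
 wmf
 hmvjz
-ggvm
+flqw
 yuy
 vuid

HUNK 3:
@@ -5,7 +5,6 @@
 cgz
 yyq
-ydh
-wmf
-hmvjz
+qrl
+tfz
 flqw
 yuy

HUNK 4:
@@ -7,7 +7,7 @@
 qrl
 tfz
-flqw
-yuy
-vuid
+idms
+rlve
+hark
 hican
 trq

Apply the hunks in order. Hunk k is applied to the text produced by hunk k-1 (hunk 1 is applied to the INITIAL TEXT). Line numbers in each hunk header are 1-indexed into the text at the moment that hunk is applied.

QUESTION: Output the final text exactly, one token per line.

Hunk 1: at line 5 remove [brv] add [ydh,wmf,hmvjz] -> 14 lines: kqvnr mes njgqa yqgrx cgz yyq ydh wmf hmvjz ggvm yuy vuid hican trq
Hunk 2: at line 8 remove [ggvm] add [flqw] -> 14 lines: kqvnr mes njgqa yqgrx cgz yyq ydh wmf hmvjz flqw yuy vuid hican trq
Hunk 3: at line 5 remove [ydh,wmf,hmvjz] add [qrl,tfz] -> 13 lines: kqvnr mes njgqa yqgrx cgz yyq qrl tfz flqw yuy vuid hican trq
Hunk 4: at line 7 remove [flqw,yuy,vuid] add [idms,rlve,hark] -> 13 lines: kqvnr mes njgqa yqgrx cgz yyq qrl tfz idms rlve hark hican trq

Answer: kqvnr
mes
njgqa
yqgrx
cgz
yyq
qrl
tfz
idms
rlve
hark
hican
trq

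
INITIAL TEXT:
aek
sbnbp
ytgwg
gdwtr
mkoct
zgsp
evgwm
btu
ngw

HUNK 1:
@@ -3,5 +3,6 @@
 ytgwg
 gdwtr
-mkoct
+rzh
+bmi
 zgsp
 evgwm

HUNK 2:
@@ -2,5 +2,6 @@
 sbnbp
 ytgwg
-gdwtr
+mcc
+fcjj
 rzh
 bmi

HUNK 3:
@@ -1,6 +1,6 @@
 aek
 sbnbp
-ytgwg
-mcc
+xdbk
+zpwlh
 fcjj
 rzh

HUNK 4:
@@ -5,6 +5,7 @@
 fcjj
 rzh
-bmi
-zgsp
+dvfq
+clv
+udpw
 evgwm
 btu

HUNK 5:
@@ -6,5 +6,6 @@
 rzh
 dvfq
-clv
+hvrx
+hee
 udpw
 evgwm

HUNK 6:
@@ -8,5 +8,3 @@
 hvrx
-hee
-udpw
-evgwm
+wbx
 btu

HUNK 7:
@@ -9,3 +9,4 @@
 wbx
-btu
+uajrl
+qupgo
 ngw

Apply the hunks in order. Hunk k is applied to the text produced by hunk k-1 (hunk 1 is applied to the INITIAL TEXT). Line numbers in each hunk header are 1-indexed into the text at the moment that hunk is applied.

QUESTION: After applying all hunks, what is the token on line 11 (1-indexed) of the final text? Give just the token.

Hunk 1: at line 3 remove [mkoct] add [rzh,bmi] -> 10 lines: aek sbnbp ytgwg gdwtr rzh bmi zgsp evgwm btu ngw
Hunk 2: at line 2 remove [gdwtr] add [mcc,fcjj] -> 11 lines: aek sbnbp ytgwg mcc fcjj rzh bmi zgsp evgwm btu ngw
Hunk 3: at line 1 remove [ytgwg,mcc] add [xdbk,zpwlh] -> 11 lines: aek sbnbp xdbk zpwlh fcjj rzh bmi zgsp evgwm btu ngw
Hunk 4: at line 5 remove [bmi,zgsp] add [dvfq,clv,udpw] -> 12 lines: aek sbnbp xdbk zpwlh fcjj rzh dvfq clv udpw evgwm btu ngw
Hunk 5: at line 6 remove [clv] add [hvrx,hee] -> 13 lines: aek sbnbp xdbk zpwlh fcjj rzh dvfq hvrx hee udpw evgwm btu ngw
Hunk 6: at line 8 remove [hee,udpw,evgwm] add [wbx] -> 11 lines: aek sbnbp xdbk zpwlh fcjj rzh dvfq hvrx wbx btu ngw
Hunk 7: at line 9 remove [btu] add [uajrl,qupgo] -> 12 lines: aek sbnbp xdbk zpwlh fcjj rzh dvfq hvrx wbx uajrl qupgo ngw
Final line 11: qupgo

Answer: qupgo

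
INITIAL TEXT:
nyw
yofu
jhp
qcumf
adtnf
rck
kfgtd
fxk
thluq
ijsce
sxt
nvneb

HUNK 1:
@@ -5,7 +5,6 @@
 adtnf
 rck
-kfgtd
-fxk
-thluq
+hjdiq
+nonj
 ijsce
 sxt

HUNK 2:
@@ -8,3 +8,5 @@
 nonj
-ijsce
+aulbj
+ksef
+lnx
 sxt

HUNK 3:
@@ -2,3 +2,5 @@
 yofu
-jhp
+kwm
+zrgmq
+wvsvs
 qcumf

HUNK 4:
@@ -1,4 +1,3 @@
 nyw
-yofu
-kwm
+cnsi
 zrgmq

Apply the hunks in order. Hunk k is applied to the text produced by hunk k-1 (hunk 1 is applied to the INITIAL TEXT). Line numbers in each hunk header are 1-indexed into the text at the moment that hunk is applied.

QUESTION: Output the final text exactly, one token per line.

Hunk 1: at line 5 remove [kfgtd,fxk,thluq] add [hjdiq,nonj] -> 11 lines: nyw yofu jhp qcumf adtnf rck hjdiq nonj ijsce sxt nvneb
Hunk 2: at line 8 remove [ijsce] add [aulbj,ksef,lnx] -> 13 lines: nyw yofu jhp qcumf adtnf rck hjdiq nonj aulbj ksef lnx sxt nvneb
Hunk 3: at line 2 remove [jhp] add [kwm,zrgmq,wvsvs] -> 15 lines: nyw yofu kwm zrgmq wvsvs qcumf adtnf rck hjdiq nonj aulbj ksef lnx sxt nvneb
Hunk 4: at line 1 remove [yofu,kwm] add [cnsi] -> 14 lines: nyw cnsi zrgmq wvsvs qcumf adtnf rck hjdiq nonj aulbj ksef lnx sxt nvneb

Answer: nyw
cnsi
zrgmq
wvsvs
qcumf
adtnf
rck
hjdiq
nonj
aulbj
ksef
lnx
sxt
nvneb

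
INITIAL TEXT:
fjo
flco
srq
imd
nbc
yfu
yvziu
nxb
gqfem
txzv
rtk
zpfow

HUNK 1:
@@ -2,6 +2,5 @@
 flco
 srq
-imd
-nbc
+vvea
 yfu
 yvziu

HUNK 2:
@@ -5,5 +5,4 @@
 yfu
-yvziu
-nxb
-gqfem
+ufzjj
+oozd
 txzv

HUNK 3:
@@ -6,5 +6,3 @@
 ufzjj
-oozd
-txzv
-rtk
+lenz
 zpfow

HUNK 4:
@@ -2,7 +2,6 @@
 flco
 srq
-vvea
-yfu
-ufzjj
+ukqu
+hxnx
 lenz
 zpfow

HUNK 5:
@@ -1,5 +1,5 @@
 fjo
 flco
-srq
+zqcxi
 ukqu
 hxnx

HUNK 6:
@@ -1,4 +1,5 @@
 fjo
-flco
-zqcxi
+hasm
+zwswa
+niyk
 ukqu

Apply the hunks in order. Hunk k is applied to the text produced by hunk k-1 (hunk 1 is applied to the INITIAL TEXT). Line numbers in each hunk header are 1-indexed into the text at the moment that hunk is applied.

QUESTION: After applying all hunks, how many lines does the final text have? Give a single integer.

Hunk 1: at line 2 remove [imd,nbc] add [vvea] -> 11 lines: fjo flco srq vvea yfu yvziu nxb gqfem txzv rtk zpfow
Hunk 2: at line 5 remove [yvziu,nxb,gqfem] add [ufzjj,oozd] -> 10 lines: fjo flco srq vvea yfu ufzjj oozd txzv rtk zpfow
Hunk 3: at line 6 remove [oozd,txzv,rtk] add [lenz] -> 8 lines: fjo flco srq vvea yfu ufzjj lenz zpfow
Hunk 4: at line 2 remove [vvea,yfu,ufzjj] add [ukqu,hxnx] -> 7 lines: fjo flco srq ukqu hxnx lenz zpfow
Hunk 5: at line 1 remove [srq] add [zqcxi] -> 7 lines: fjo flco zqcxi ukqu hxnx lenz zpfow
Hunk 6: at line 1 remove [flco,zqcxi] add [hasm,zwswa,niyk] -> 8 lines: fjo hasm zwswa niyk ukqu hxnx lenz zpfow
Final line count: 8

Answer: 8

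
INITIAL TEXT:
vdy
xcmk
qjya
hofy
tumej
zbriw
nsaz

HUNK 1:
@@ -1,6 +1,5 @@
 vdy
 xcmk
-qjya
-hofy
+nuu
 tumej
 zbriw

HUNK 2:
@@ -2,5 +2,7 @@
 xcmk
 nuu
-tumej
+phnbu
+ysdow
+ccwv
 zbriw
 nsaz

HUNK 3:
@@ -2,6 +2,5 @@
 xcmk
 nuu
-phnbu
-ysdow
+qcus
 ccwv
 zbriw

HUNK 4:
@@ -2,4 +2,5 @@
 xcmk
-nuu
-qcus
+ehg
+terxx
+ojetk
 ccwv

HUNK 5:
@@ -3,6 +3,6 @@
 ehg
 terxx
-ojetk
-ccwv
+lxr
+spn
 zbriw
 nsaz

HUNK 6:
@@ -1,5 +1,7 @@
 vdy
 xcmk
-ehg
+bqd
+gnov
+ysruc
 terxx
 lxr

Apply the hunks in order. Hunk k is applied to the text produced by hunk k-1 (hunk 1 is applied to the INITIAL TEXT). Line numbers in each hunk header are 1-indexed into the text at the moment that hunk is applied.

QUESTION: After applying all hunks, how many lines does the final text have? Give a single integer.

Hunk 1: at line 1 remove [qjya,hofy] add [nuu] -> 6 lines: vdy xcmk nuu tumej zbriw nsaz
Hunk 2: at line 2 remove [tumej] add [phnbu,ysdow,ccwv] -> 8 lines: vdy xcmk nuu phnbu ysdow ccwv zbriw nsaz
Hunk 3: at line 2 remove [phnbu,ysdow] add [qcus] -> 7 lines: vdy xcmk nuu qcus ccwv zbriw nsaz
Hunk 4: at line 2 remove [nuu,qcus] add [ehg,terxx,ojetk] -> 8 lines: vdy xcmk ehg terxx ojetk ccwv zbriw nsaz
Hunk 5: at line 3 remove [ojetk,ccwv] add [lxr,spn] -> 8 lines: vdy xcmk ehg terxx lxr spn zbriw nsaz
Hunk 6: at line 1 remove [ehg] add [bqd,gnov,ysruc] -> 10 lines: vdy xcmk bqd gnov ysruc terxx lxr spn zbriw nsaz
Final line count: 10

Answer: 10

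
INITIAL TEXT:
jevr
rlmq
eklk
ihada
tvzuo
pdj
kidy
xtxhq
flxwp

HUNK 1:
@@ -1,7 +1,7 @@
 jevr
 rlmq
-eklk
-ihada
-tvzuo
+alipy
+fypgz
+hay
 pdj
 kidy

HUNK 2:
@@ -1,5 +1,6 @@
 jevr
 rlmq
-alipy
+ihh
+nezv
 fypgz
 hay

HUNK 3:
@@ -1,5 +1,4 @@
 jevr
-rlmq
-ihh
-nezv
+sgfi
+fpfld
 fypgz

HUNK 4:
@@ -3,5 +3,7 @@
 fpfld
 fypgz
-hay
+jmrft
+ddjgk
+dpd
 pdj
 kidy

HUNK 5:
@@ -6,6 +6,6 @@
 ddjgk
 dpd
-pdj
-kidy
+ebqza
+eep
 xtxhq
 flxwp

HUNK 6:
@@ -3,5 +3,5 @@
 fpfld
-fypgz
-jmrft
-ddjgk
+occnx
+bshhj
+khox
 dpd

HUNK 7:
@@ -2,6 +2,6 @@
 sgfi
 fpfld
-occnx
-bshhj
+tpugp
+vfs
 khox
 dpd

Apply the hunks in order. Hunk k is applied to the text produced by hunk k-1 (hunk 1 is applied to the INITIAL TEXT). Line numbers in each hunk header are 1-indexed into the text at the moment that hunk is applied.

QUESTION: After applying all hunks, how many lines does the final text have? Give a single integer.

Hunk 1: at line 1 remove [eklk,ihada,tvzuo] add [alipy,fypgz,hay] -> 9 lines: jevr rlmq alipy fypgz hay pdj kidy xtxhq flxwp
Hunk 2: at line 1 remove [alipy] add [ihh,nezv] -> 10 lines: jevr rlmq ihh nezv fypgz hay pdj kidy xtxhq flxwp
Hunk 3: at line 1 remove [rlmq,ihh,nezv] add [sgfi,fpfld] -> 9 lines: jevr sgfi fpfld fypgz hay pdj kidy xtxhq flxwp
Hunk 4: at line 3 remove [hay] add [jmrft,ddjgk,dpd] -> 11 lines: jevr sgfi fpfld fypgz jmrft ddjgk dpd pdj kidy xtxhq flxwp
Hunk 5: at line 6 remove [pdj,kidy] add [ebqza,eep] -> 11 lines: jevr sgfi fpfld fypgz jmrft ddjgk dpd ebqza eep xtxhq flxwp
Hunk 6: at line 3 remove [fypgz,jmrft,ddjgk] add [occnx,bshhj,khox] -> 11 lines: jevr sgfi fpfld occnx bshhj khox dpd ebqza eep xtxhq flxwp
Hunk 7: at line 2 remove [occnx,bshhj] add [tpugp,vfs] -> 11 lines: jevr sgfi fpfld tpugp vfs khox dpd ebqza eep xtxhq flxwp
Final line count: 11

Answer: 11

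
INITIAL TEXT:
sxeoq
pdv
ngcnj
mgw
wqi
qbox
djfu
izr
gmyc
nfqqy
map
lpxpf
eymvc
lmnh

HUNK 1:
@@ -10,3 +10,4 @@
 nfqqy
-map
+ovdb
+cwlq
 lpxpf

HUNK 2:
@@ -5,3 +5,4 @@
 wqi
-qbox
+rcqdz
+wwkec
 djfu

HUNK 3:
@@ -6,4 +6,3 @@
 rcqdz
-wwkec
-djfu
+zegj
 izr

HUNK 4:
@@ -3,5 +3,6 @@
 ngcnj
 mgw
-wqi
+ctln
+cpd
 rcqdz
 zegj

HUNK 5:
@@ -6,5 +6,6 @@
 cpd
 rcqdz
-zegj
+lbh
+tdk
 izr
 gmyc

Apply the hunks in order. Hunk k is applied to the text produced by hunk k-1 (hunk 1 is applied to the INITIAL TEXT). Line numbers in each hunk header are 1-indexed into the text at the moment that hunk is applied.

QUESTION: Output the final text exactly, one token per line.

Hunk 1: at line 10 remove [map] add [ovdb,cwlq] -> 15 lines: sxeoq pdv ngcnj mgw wqi qbox djfu izr gmyc nfqqy ovdb cwlq lpxpf eymvc lmnh
Hunk 2: at line 5 remove [qbox] add [rcqdz,wwkec] -> 16 lines: sxeoq pdv ngcnj mgw wqi rcqdz wwkec djfu izr gmyc nfqqy ovdb cwlq lpxpf eymvc lmnh
Hunk 3: at line 6 remove [wwkec,djfu] add [zegj] -> 15 lines: sxeoq pdv ngcnj mgw wqi rcqdz zegj izr gmyc nfqqy ovdb cwlq lpxpf eymvc lmnh
Hunk 4: at line 3 remove [wqi] add [ctln,cpd] -> 16 lines: sxeoq pdv ngcnj mgw ctln cpd rcqdz zegj izr gmyc nfqqy ovdb cwlq lpxpf eymvc lmnh
Hunk 5: at line 6 remove [zegj] add [lbh,tdk] -> 17 lines: sxeoq pdv ngcnj mgw ctln cpd rcqdz lbh tdk izr gmyc nfqqy ovdb cwlq lpxpf eymvc lmnh

Answer: sxeoq
pdv
ngcnj
mgw
ctln
cpd
rcqdz
lbh
tdk
izr
gmyc
nfqqy
ovdb
cwlq
lpxpf
eymvc
lmnh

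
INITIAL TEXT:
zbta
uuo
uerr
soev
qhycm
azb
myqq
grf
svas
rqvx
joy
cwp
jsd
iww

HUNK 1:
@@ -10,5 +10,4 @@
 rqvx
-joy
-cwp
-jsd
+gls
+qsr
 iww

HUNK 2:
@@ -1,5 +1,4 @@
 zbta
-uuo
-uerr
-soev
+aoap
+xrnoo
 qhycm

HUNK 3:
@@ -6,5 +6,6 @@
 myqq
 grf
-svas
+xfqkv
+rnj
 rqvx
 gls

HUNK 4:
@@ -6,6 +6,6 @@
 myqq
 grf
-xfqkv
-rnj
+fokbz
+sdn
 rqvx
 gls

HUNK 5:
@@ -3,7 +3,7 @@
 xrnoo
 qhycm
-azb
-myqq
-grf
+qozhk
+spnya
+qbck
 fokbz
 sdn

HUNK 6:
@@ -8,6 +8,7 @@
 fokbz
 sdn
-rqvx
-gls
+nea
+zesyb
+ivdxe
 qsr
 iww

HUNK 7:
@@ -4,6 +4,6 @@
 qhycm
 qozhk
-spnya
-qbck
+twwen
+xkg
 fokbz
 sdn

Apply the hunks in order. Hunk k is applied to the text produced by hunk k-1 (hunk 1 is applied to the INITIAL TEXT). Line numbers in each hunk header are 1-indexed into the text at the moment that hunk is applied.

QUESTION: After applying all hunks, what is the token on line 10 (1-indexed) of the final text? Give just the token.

Hunk 1: at line 10 remove [joy,cwp,jsd] add [gls,qsr] -> 13 lines: zbta uuo uerr soev qhycm azb myqq grf svas rqvx gls qsr iww
Hunk 2: at line 1 remove [uuo,uerr,soev] add [aoap,xrnoo] -> 12 lines: zbta aoap xrnoo qhycm azb myqq grf svas rqvx gls qsr iww
Hunk 3: at line 6 remove [svas] add [xfqkv,rnj] -> 13 lines: zbta aoap xrnoo qhycm azb myqq grf xfqkv rnj rqvx gls qsr iww
Hunk 4: at line 6 remove [xfqkv,rnj] add [fokbz,sdn] -> 13 lines: zbta aoap xrnoo qhycm azb myqq grf fokbz sdn rqvx gls qsr iww
Hunk 5: at line 3 remove [azb,myqq,grf] add [qozhk,spnya,qbck] -> 13 lines: zbta aoap xrnoo qhycm qozhk spnya qbck fokbz sdn rqvx gls qsr iww
Hunk 6: at line 8 remove [rqvx,gls] add [nea,zesyb,ivdxe] -> 14 lines: zbta aoap xrnoo qhycm qozhk spnya qbck fokbz sdn nea zesyb ivdxe qsr iww
Hunk 7: at line 4 remove [spnya,qbck] add [twwen,xkg] -> 14 lines: zbta aoap xrnoo qhycm qozhk twwen xkg fokbz sdn nea zesyb ivdxe qsr iww
Final line 10: nea

Answer: nea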